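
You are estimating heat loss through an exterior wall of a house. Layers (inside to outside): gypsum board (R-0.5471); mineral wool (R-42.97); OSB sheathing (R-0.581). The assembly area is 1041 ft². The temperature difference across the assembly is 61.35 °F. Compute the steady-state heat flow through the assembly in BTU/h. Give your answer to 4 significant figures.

1448 BTU/h

R_total = 0.5471 + 42.97 + 0.581 = 44.098 ft²·°F·h/BTU
Q = A·ΔT/R = 1041 × 61.35 / 44.098 = 1448.3 BTU/h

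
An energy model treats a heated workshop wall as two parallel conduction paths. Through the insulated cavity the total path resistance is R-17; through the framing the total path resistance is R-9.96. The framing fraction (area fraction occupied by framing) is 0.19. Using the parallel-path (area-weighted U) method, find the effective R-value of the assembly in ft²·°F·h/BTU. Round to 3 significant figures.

U_eff = 0.81/17 + 0.19/9.96 = 0.04765 + 0.01908 = 0.06672
R_eff = 1/U_eff = 14.99 ft²·°F·h/BTU

15.0 ft²·°F·h/BTU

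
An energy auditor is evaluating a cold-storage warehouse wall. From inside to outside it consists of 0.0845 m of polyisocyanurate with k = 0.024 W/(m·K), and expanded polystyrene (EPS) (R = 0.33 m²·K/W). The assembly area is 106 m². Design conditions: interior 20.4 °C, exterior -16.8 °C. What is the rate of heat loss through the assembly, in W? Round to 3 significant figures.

0.0845/0.024 = 3.521
R_total = 3.521 + 0.33 = 3.851 m²·K/W
Q = A·ΔT/R = 106 × (20.4 − (-16.8)) / 3.851 = 1024 W

1020 W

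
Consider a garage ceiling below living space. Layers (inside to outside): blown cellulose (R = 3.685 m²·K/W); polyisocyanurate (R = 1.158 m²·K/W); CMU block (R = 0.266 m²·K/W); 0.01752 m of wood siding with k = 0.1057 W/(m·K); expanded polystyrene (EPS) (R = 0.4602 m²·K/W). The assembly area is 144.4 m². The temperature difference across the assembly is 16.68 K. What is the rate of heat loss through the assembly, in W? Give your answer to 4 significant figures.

420.0 W

0.01752/0.1057 = 0.16575
R_total = 3.685 + 1.158 + 0.266 + 0.16575 + 0.4602 = 5.735 m²·K/W
Q = A·ΔT/R = 144.4 × 16.68 / 5.735 = 419.98 W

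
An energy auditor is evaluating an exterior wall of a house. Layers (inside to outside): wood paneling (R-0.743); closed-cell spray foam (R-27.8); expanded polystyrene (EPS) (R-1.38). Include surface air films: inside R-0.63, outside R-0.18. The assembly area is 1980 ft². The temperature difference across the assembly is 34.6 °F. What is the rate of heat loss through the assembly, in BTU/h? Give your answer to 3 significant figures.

R_total = 0.63 + 0.743 + 27.8 + 1.38 + 0.18 = 30.73 ft²·°F·h/BTU
Q = A·ΔT/R = 1980 × 34.6 / 30.73 = 2229 BTU/h

2230 BTU/h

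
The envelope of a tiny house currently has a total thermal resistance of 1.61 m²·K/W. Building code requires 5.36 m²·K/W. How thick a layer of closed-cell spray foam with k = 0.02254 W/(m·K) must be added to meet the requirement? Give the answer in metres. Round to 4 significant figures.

ΔR = 5.36 − 1.61 = 3.75 m²·K/W
L = ΔR × k = 3.75 × 0.02254 = 0.084525 m

0.08453 m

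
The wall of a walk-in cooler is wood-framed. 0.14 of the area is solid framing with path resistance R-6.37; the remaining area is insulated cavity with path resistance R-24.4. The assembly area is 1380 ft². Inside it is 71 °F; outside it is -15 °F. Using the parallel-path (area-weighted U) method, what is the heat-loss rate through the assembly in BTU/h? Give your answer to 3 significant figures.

6790 BTU/h

U_eff = 0.86/24.4 + 0.14/6.37 = 0.03525 + 0.02198 = 0.05722
R_eff = 1/U_eff = 17.48 ft²·°F·h/BTU
Q = 1380 × (71 − (-15)) / 17.48 = 6791 BTU/h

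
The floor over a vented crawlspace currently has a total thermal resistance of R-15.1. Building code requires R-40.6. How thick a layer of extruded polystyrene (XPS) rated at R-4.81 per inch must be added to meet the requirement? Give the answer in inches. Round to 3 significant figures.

5.30 in

ΔR = 40.6 − 15.1 = 25.5 ft²·°F·h/BTU
L = ΔR / (R/in) = 25.5/4.81 = 5.301 in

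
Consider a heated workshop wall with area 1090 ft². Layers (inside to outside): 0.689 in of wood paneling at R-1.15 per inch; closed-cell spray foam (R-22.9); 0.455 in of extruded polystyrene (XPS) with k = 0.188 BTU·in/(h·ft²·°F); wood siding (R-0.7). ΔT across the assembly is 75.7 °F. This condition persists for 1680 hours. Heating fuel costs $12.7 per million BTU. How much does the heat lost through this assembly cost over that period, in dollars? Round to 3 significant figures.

0.689 × 1.15 = 0.7923
0.455/0.188 = 2.42
R_total = 0.7923 + 22.9 + 2.42 + 0.7 = 26.81 ft²·°F·h/BTU
Q = 1090 × 75.7 / 26.81 = 3077 BTU/h
E = 3077 × 1680 = 5170000 BTU
Cost = 5170000/10⁶ × 12.7 = $65.66

65.7 dollars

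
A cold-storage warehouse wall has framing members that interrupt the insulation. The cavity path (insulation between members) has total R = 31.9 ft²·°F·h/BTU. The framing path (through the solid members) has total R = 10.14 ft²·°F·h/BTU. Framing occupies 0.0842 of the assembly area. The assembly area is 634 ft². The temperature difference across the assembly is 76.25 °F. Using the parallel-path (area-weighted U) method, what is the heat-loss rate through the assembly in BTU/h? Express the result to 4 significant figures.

U_eff = 0.9158/31.9 + 0.0842/10.14 = 0.028708 + 0.0083037 = 0.037012
R_eff = 1/U_eff = 27.018 ft²·°F·h/BTU
Q = 634 × 76.25 / 27.018 = 1789.3 BTU/h

1789 BTU/h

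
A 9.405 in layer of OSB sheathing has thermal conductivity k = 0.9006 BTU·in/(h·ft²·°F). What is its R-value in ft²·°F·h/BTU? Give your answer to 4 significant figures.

R = L/k = 9.405/0.9006 = 10.443 ft²·°F·h/BTU

10.44 ft²·°F·h/BTU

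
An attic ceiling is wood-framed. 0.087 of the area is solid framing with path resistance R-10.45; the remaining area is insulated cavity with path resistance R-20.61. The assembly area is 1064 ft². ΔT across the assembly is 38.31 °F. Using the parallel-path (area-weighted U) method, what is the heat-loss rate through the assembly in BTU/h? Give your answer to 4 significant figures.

2145 BTU/h

U_eff = 0.913/20.61 + 0.087/10.45 = 0.044299 + 0.0083254 = 0.052624
R_eff = 1/U_eff = 19.003 ft²·°F·h/BTU
Q = 1064 × 38.31 / 19.003 = 2145.1 BTU/h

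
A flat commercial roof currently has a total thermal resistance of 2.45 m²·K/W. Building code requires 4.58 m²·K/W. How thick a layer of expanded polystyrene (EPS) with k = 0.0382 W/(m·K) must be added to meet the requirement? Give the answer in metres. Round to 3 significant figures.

ΔR = 4.58 − 2.45 = 2.13 m²·K/W
L = ΔR × k = 2.13 × 0.0382 = 0.08137 m

0.0814 m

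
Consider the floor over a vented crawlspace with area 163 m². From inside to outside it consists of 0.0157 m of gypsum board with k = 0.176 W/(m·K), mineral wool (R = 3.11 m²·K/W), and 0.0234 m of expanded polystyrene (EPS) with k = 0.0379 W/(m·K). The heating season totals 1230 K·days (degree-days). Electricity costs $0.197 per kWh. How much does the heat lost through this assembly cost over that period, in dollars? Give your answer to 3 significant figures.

248 dollars

0.0157/0.176 = 0.0892
0.0234/0.0379 = 0.6174
R_total = 0.0892 + 3.11 + 0.6174 = 3.817 m²·K/W
E = A × HDD × 24 / R / 1000 = 163 × 1230 × 24 / 3.817 / 1000 = 1261 kWh
Cost = 1261 × 0.197 = $248.4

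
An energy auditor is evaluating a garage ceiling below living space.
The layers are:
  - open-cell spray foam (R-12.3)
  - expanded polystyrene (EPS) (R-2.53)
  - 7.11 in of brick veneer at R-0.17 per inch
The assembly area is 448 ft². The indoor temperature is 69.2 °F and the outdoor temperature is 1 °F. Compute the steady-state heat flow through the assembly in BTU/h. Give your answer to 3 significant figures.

1900 BTU/h

7.11 × 0.17 = 1.209
R_total = 12.3 + 2.53 + 1.209 = 16.04 ft²·°F·h/BTU
Q = A·ΔT/R = 448 × (69.2 − 1) / 16.04 = 1905 BTU/h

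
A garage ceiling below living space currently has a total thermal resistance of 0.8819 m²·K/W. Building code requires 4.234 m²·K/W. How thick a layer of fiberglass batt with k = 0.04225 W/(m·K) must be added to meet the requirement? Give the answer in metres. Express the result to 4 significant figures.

ΔR = 4.234 − 0.8819 = 3.3521 m²·K/W
L = ΔR × k = 3.3521 × 0.04225 = 0.14163 m

0.1416 m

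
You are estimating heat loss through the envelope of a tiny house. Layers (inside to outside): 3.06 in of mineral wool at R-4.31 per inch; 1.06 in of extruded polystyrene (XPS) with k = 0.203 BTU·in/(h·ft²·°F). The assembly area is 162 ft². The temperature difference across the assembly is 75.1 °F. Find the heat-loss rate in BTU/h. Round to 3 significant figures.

3.06 × 4.31 = 13.19
1.06/0.203 = 5.222
R_total = 13.19 + 5.222 = 18.41 ft²·°F·h/BTU
Q = A·ΔT/R = 162 × 75.1 / 18.41 = 660.8 BTU/h

661 BTU/h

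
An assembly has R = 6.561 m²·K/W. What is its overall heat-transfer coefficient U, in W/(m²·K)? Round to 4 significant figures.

U = 1/R = 1/6.561 = 0.15242

0.1524 W/(m²·K)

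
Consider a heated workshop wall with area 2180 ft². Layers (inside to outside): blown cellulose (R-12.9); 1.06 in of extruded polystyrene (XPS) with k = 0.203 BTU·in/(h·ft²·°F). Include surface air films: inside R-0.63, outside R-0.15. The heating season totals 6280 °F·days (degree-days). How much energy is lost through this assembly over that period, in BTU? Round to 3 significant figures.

1.06/0.203 = 5.222
R_total = 0.63 + 12.9 + 5.222 + 0.15 = 18.9 ft²·°F·h/BTU
E = A × HDD × 24 / R = 2180 × 6280 × 24 / 18.9 = 17380000 BTU

17400000 BTU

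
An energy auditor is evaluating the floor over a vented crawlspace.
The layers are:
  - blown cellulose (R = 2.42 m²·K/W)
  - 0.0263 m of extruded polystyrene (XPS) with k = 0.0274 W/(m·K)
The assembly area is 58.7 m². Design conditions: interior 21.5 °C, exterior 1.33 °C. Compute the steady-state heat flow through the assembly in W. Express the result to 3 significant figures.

350 W

0.0263/0.0274 = 0.9599
R_total = 2.42 + 0.9599 = 3.38 m²·K/W
Q = A·ΔT/R = 58.7 × (21.5 − 1.33) / 3.38 = 350.3 W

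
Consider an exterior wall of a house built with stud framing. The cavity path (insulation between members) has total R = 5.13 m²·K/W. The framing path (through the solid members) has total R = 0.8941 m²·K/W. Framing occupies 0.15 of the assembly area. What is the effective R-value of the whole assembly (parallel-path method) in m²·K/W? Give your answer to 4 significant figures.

U_eff = 0.85/5.13 + 0.15/0.8941 = 0.16569 + 0.16777 = 0.33346
R_eff = 1/U_eff = 2.9989 m²·K/W

2.999 m²·K/W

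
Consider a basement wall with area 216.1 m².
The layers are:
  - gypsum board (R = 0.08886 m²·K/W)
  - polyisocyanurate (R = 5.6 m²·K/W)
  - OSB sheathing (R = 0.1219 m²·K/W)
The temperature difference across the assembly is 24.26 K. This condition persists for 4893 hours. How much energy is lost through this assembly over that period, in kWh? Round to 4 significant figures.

R_total = 0.08886 + 5.6 + 0.1219 = 5.8108 m²·K/W
Q = 216.1 × 24.26 / 5.8108 = 902.22 W
E = 902.22 W × 4893 h / 1000 = 4414.6 kWh

4415 kWh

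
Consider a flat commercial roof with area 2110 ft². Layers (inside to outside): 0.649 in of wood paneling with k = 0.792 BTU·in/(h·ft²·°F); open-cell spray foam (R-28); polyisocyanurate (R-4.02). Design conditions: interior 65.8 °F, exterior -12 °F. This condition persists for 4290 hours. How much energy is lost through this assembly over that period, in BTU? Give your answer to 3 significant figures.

21400000 BTU

0.649/0.792 = 0.8194
R_total = 0.8194 + 28 + 4.02 = 32.84 ft²·°F·h/BTU
Q = 2110 × (65.8 − (-12)) / 32.84 = 4999 BTU/h
E = 4999 × 4290 = 21440000 BTU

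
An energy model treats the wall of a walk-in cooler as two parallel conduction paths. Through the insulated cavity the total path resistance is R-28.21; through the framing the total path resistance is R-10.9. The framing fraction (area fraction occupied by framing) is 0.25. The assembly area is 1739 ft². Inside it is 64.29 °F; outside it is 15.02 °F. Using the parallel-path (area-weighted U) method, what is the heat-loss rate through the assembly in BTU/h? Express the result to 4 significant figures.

U_eff = 0.75/28.21 + 0.25/10.9 = 0.026586 + 0.022936 = 0.049522
R_eff = 1/U_eff = 20.193 ft²·°F·h/BTU
Q = 1739 × (64.29 − 15.02) / 20.193 = 4243.1 BTU/h

4243 BTU/h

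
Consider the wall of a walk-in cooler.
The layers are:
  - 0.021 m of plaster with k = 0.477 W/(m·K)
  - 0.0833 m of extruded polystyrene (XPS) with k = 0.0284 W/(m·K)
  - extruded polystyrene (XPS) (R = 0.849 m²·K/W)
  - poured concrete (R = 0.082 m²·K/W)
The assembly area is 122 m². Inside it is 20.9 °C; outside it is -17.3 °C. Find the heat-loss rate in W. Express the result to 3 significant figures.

1190 W

0.021/0.477 = 0.04403
0.0833/0.0284 = 2.933
R_total = 0.04403 + 2.933 + 0.849 + 0.082 = 3.908 m²·K/W
Q = A·ΔT/R = 122 × (20.9 − (-17.3)) / 3.908 = 1192 W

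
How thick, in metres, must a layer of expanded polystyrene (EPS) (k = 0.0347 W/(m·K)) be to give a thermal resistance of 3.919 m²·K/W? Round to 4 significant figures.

L = R·k = 3.919 × 0.0347 = 0.13599 m

0.1360 m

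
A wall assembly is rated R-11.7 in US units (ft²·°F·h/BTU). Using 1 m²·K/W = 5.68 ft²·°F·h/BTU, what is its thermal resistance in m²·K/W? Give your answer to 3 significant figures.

R_SI = 11.7/5.68 = 2.06

2.06 m²·K/W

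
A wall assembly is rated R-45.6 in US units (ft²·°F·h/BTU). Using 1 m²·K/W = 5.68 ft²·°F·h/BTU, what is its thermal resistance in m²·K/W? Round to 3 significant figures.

R_SI = 45.6/5.68 = 8.028

8.03 m²·K/W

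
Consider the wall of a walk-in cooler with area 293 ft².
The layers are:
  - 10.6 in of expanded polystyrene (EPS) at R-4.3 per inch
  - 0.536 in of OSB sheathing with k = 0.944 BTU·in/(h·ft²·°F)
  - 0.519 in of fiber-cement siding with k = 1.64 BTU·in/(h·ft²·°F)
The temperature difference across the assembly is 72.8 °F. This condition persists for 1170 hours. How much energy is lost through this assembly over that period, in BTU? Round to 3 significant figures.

10.6 × 4.3 = 45.58
0.536/0.944 = 0.5678
0.519/1.64 = 0.3165
R_total = 45.58 + 0.5678 + 0.3165 = 46.46 ft²·°F·h/BTU
Q = 293 × 72.8 / 46.46 = 459.1 BTU/h
E = 459.1 × 1170 = 537100 BTU

537000 BTU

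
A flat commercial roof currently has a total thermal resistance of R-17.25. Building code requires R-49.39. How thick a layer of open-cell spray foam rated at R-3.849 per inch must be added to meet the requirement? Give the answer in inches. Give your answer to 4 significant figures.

ΔR = 49.39 − 17.25 = 32.14 ft²·°F·h/BTU
L = ΔR / (R/in) = 32.14/3.849 = 8.3502 in

8.350 in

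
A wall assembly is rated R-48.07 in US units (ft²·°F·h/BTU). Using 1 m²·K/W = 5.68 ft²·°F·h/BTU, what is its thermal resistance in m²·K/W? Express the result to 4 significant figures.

8.463 m²·K/W

R_SI = 48.07/5.68 = 8.463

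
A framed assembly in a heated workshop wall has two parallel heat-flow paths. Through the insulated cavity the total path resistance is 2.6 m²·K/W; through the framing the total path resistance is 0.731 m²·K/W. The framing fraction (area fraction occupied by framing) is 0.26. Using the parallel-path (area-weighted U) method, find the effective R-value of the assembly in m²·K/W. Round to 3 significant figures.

U_eff = 0.74/2.6 + 0.26/0.731 = 0.2846 + 0.3557 = 0.6403
R_eff = 1/U_eff = 1.562 m²·K/W

1.56 m²·K/W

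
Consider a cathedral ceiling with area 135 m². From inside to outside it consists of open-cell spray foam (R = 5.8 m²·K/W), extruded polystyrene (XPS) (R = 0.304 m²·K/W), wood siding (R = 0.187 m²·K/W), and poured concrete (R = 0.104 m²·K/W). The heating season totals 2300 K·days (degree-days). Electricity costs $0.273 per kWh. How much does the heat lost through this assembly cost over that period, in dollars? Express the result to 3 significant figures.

318 dollars

R_total = 5.8 + 0.304 + 0.187 + 0.104 = 6.395 m²·K/W
E = A × HDD × 24 / R / 1000 = 135 × 2300 × 24 / 6.395 / 1000 = 1165 kWh
Cost = 1165 × 0.273 = $318.1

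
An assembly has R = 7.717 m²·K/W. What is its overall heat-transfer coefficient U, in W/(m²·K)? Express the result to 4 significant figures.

0.1296 W/(m²·K)

U = 1/R = 1/7.717 = 0.12958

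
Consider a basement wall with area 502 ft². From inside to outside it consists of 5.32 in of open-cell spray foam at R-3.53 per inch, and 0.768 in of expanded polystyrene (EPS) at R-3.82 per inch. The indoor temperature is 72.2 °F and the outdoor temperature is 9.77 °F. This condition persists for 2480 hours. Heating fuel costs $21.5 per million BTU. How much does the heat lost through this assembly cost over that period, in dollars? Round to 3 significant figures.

5.32 × 3.53 = 18.78
0.768 × 3.82 = 2.934
R_total = 18.78 + 2.934 = 21.71 ft²·°F·h/BTU
Q = 502 × (72.2 − 9.77) / 21.71 = 1443 BTU/h
E = 1443 × 2480 = 3579000 BTU
Cost = 3579000/10⁶ × 21.5 = $76.96

77.0 dollars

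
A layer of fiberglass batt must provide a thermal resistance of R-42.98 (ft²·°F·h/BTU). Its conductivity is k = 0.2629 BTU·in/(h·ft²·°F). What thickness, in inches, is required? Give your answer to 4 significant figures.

11.30 in

L = R × k = 42.98 × 0.2629 = 11.299 in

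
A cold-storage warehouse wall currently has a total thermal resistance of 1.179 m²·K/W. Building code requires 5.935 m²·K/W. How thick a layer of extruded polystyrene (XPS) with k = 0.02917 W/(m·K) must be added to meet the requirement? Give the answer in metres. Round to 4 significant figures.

ΔR = 5.935 − 1.179 = 4.756 m²·K/W
L = ΔR × k = 4.756 × 0.02917 = 0.13873 m

0.1387 m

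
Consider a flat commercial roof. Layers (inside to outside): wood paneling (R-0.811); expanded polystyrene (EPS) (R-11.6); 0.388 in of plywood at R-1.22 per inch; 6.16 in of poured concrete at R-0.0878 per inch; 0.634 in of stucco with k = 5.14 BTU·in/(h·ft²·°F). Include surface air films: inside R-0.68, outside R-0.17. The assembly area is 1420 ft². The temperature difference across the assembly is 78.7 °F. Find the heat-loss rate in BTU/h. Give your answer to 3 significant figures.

0.388 × 1.22 = 0.4734
6.16 × 0.0878 = 0.5408
0.634/5.14 = 0.1233
R_total = 0.68 + 0.811 + 11.6 + 0.4734 + 0.5408 + 0.1233 + 0.17 = 14.4 ft²·°F·h/BTU
Q = A·ΔT/R = 1420 × 78.7 / 14.4 = 7761 BTU/h

7760 BTU/h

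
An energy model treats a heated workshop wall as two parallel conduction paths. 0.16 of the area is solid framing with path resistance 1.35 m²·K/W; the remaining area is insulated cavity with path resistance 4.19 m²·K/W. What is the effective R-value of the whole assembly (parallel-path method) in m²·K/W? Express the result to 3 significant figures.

3.13 m²·K/W

U_eff = 0.84/4.19 + 0.16/1.35 = 0.2005 + 0.1185 = 0.319
R_eff = 1/U_eff = 3.135 m²·K/W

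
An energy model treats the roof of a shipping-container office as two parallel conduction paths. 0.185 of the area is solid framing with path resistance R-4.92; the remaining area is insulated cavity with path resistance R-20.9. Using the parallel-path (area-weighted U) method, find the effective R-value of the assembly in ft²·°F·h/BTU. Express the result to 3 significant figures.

13.1 ft²·°F·h/BTU

U_eff = 0.815/20.9 + 0.185/4.92 = 0.039 + 0.0376 = 0.0766
R_eff = 1/U_eff = 13.06 ft²·°F·h/BTU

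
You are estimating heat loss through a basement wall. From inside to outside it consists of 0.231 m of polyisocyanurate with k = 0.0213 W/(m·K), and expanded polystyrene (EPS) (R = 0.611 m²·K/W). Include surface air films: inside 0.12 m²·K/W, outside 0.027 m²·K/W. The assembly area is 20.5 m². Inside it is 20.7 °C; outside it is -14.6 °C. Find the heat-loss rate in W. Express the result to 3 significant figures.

0.231/0.0213 = 10.85
R_total = 0.12 + 10.85 + 0.611 + 0.027 = 11.6 m²·K/W
Q = A·ΔT/R = 20.5 × (20.7 − (-14.6)) / 11.6 = 62.37 W

62.4 W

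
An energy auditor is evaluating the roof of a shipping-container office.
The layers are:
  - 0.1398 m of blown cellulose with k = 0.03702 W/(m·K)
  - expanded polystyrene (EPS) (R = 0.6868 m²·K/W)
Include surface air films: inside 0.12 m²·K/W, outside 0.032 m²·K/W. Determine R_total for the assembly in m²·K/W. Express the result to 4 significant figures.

4.615 m²·K/W

0.1398/0.03702 = 3.7763
R_total = 0.12 + 3.7763 + 0.6868 + 0.032 = 4.6151 m²·K/W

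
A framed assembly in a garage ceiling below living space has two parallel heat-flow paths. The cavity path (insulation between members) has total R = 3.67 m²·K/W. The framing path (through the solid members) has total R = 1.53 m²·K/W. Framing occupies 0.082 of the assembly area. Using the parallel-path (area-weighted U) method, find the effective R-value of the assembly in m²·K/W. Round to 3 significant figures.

3.29 m²·K/W

U_eff = 0.918/3.67 + 0.082/1.53 = 0.2501 + 0.05359 = 0.3037
R_eff = 1/U_eff = 3.292 m²·K/W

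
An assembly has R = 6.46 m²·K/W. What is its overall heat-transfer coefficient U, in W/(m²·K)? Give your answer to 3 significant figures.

0.155 W/(m²·K)

U = 1/R = 1/6.46 = 0.1548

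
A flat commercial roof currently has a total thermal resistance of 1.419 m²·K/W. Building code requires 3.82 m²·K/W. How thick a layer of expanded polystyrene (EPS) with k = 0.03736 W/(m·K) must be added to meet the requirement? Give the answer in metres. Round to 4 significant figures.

ΔR = 3.82 − 1.419 = 2.401 m²·K/W
L = ΔR × k = 2.401 × 0.03736 = 0.089701 m

0.08970 m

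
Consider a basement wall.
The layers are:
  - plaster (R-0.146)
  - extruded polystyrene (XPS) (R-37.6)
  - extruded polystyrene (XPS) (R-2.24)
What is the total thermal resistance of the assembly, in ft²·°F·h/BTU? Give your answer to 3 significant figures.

R_total = 0.146 + 37.6 + 2.24 = 39.99 ft²·°F·h/BTU

40.0 ft²·°F·h/BTU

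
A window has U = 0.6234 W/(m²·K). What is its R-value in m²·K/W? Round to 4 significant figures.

R = 1/U = 1/0.6234 = 1.6041

1.604 m²·K/W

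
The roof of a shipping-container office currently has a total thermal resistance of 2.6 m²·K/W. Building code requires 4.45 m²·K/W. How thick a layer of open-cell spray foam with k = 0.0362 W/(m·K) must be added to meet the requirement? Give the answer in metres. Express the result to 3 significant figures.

ΔR = 4.45 − 2.6 = 1.85 m²·K/W
L = ΔR × k = 1.85 × 0.0362 = 0.06697 m

0.0670 m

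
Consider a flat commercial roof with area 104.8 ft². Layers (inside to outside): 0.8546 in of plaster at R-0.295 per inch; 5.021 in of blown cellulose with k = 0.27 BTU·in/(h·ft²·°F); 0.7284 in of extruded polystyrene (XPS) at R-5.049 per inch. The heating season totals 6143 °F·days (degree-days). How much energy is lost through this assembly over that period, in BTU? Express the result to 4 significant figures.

0.8546 × 0.295 = 0.25211
5.021/0.27 = 18.596
0.7284 × 5.049 = 3.6777
R_total = 0.25211 + 18.596 + 3.6777 = 22.526 ft²·°F·h/BTU
E = A × HDD × 24 / R = 104.8 × 6143 × 24 / 22.526 = 685910 BTU

685900 BTU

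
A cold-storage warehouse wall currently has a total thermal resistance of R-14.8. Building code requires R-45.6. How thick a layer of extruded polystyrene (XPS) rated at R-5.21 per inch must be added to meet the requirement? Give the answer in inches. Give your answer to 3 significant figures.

ΔR = 45.6 − 14.8 = 30.8 ft²·°F·h/BTU
L = ΔR / (R/in) = 30.8/5.21 = 5.912 in

5.91 in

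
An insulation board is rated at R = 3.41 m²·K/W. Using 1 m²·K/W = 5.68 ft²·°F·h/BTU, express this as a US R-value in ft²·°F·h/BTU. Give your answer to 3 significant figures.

19.4 ft²·°F·h/BTU

R_US = 3.41 × 5.68 = 19.37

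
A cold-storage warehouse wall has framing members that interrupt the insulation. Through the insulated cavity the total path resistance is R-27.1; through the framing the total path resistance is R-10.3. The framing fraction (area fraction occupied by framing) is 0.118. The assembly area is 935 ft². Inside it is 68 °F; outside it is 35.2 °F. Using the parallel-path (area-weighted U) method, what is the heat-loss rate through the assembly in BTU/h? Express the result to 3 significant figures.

1350 BTU/h

U_eff = 0.882/27.1 + 0.118/10.3 = 0.03255 + 0.01146 = 0.044
R_eff = 1/U_eff = 22.73 ft²·°F·h/BTU
Q = 935 × (68 − 35.2) / 22.73 = 1349 BTU/h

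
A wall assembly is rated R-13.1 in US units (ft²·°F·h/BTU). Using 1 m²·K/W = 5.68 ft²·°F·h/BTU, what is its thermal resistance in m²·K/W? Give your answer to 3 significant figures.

R_SI = 13.1/5.68 = 2.306

2.31 m²·K/W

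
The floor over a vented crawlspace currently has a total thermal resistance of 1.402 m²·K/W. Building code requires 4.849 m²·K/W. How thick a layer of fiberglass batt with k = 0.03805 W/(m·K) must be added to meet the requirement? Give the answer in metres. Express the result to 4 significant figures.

0.1312 m

ΔR = 4.849 − 1.402 = 3.447 m²·K/W
L = ΔR × k = 3.447 × 0.03805 = 0.13116 m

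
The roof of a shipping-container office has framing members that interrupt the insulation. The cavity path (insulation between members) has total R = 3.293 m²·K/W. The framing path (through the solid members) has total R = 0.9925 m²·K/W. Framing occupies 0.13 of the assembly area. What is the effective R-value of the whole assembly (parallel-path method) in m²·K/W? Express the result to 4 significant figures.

2.530 m²·K/W

U_eff = 0.87/3.293 + 0.13/0.9925 = 0.2642 + 0.13098 = 0.39518
R_eff = 1/U_eff = 2.5305 m²·K/W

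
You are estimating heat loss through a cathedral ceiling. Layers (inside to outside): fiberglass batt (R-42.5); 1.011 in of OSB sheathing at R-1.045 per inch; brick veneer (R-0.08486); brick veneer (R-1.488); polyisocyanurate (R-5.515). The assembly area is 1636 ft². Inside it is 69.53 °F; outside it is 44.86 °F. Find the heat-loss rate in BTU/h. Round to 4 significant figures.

796.9 BTU/h

1.011 × 1.045 = 1.0565
R_total = 42.5 + 1.0565 + 0.08486 + 1.488 + 5.515 = 50.644 ft²·°F·h/BTU
Q = A·ΔT/R = 1636 × (69.53 − 44.86) / 50.644 = 796.93 BTU/h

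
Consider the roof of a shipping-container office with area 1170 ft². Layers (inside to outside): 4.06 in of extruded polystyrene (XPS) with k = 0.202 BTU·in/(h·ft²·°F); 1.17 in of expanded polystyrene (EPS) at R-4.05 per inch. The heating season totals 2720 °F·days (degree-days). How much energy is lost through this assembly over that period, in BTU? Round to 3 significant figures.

4.06/0.202 = 20.1
1.17 × 4.05 = 4.738
R_total = 20.1 + 4.738 = 24.84 ft²·°F·h/BTU
E = A × HDD × 24 / R = 1170 × 2720 × 24 / 24.84 = 3075000 BTU

3080000 BTU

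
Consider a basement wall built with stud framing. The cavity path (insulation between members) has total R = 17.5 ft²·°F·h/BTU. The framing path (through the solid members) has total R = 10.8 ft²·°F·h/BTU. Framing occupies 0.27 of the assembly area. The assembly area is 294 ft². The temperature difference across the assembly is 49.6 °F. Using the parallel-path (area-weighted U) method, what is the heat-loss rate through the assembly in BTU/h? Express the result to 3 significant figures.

U_eff = 0.73/17.5 + 0.27/10.8 = 0.04171 + 0.025 = 0.06671
R_eff = 1/U_eff = 14.99 ft²·°F·h/BTU
Q = 294 × 49.6 / 14.99 = 972.9 BTU/h

973 BTU/h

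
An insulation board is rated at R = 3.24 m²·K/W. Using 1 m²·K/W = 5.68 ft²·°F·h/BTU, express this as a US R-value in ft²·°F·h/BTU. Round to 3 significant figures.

18.4 ft²·°F·h/BTU

R_US = 3.24 × 5.68 = 18.4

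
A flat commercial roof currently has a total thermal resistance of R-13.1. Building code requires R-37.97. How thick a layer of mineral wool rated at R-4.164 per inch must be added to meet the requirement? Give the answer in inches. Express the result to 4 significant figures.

5.973 in

ΔR = 37.97 − 13.1 = 24.87 ft²·°F·h/BTU
L = ΔR / (R/in) = 24.87/4.164 = 5.9726 in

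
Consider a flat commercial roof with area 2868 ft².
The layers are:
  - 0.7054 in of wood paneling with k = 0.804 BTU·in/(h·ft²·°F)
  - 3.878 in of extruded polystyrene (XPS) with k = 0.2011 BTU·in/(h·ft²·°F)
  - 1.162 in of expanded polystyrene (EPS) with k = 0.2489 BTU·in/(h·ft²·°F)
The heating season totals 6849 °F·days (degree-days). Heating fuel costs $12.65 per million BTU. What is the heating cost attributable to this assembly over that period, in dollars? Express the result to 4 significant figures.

240.2 dollars

0.7054/0.804 = 0.87736
3.878/0.2011 = 19.284
1.162/0.2489 = 4.6685
R_total = 0.87736 + 19.284 + 4.6685 = 24.83 ft²·°F·h/BTU
E = A × HDD × 24 / R = 2868 × 6849 × 24 / 24.83 = 18986000 BTU
Cost = 18986000/10⁶ × 12.65 = $240.18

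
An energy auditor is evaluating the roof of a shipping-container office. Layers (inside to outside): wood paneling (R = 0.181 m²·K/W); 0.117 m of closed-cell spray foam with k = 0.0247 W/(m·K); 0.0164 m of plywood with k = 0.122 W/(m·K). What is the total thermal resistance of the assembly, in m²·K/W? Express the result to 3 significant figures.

0.117/0.0247 = 4.737
0.0164/0.122 = 0.1344
R_total = 0.181 + 4.737 + 0.1344 = 5.052 m²·K/W

5.05 m²·K/W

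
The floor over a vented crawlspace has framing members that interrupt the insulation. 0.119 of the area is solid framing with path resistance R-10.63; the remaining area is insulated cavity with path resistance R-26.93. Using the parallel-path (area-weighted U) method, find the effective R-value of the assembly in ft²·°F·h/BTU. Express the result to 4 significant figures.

U_eff = 0.881/26.93 + 0.119/10.63 = 0.032714 + 0.011195 = 0.043909
R_eff = 1/U_eff = 22.774 ft²·°F·h/BTU

22.77 ft²·°F·h/BTU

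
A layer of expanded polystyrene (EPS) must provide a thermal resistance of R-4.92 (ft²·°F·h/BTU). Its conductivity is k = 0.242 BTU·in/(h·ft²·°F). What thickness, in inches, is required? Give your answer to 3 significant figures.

1.19 in

L = R × k = 4.92 × 0.242 = 1.191 in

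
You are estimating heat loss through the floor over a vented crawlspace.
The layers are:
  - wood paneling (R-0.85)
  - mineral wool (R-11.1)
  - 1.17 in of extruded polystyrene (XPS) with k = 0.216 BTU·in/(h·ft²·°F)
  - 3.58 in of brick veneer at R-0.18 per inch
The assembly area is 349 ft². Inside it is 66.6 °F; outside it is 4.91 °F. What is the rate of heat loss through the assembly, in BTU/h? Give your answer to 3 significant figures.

1.17/0.216 = 5.417
3.58 × 0.18 = 0.6444
R_total = 0.85 + 11.1 + 5.417 + 0.6444 = 18.01 ft²·°F·h/BTU
Q = A·ΔT/R = 349 × (66.6 − 4.91) / 18.01 = 1195 BTU/h

1200 BTU/h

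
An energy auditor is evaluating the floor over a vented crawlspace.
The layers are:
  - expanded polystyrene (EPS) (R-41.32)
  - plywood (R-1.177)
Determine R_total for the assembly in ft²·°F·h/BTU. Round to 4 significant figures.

42.50 ft²·°F·h/BTU

R_total = 41.32 + 1.177 = 42.497 ft²·°F·h/BTU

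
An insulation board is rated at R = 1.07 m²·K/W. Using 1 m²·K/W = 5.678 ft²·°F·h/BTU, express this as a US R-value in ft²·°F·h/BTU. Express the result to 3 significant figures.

R_US = 1.07 × 5.678 = 6.075

6.08 ft²·°F·h/BTU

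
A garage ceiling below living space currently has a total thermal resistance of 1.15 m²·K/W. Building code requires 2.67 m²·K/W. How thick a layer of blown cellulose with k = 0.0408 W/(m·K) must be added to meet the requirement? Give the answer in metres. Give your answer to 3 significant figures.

ΔR = 2.67 − 1.15 = 1.52 m²·K/W
L = ΔR × k = 1.52 × 0.0408 = 0.06202 m

0.0620 m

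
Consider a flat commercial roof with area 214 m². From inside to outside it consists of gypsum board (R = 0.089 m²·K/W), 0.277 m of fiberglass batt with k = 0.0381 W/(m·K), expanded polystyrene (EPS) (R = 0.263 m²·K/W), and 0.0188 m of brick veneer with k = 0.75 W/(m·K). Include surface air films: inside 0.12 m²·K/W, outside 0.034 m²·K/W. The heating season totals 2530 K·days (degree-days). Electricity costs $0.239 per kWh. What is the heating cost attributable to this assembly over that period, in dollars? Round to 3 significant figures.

398 dollars

0.277/0.0381 = 7.27
0.0188/0.75 = 0.02507
R_total = 0.12 + 0.089 + 7.27 + 0.263 + 0.02507 + 0.034 = 7.801 m²·K/W
E = A × HDD × 24 / R / 1000 = 214 × 2530 × 24 / 7.801 / 1000 = 1666 kWh
Cost = 1666 × 0.239 = $398.1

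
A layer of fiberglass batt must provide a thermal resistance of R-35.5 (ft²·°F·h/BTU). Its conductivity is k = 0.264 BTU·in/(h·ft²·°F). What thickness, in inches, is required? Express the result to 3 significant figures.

9.37 in

L = R × k = 35.5 × 0.264 = 9.372 in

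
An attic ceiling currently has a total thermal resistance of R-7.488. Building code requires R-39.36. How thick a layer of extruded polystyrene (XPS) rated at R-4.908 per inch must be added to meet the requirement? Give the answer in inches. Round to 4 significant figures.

ΔR = 39.36 − 7.488 = 31.872 ft²·°F·h/BTU
L = ΔR / (R/in) = 31.872/4.908 = 6.4939 in

6.494 in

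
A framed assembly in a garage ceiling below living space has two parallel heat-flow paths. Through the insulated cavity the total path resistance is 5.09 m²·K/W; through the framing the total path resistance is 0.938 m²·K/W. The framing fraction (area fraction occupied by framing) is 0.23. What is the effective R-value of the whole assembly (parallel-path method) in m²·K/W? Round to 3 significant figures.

U_eff = 0.77/5.09 + 0.23/0.938 = 0.1513 + 0.2452 = 0.3965
R_eff = 1/U_eff = 2.522 m²·K/W

2.52 m²·K/W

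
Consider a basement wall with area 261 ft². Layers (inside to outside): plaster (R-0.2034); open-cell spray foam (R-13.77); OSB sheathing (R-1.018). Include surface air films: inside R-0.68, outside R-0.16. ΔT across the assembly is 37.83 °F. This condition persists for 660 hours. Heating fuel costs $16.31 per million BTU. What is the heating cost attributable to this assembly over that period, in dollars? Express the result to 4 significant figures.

6.714 dollars

R_total = 0.68 + 0.2034 + 13.77 + 1.018 + 0.16 = 15.831 ft²·°F·h/BTU
Q = 261 × 37.83 / 15.831 = 623.67 BTU/h
E = 623.67 × 660 = 411620 BTU
Cost = 411620/10⁶ × 16.31 = $6.7136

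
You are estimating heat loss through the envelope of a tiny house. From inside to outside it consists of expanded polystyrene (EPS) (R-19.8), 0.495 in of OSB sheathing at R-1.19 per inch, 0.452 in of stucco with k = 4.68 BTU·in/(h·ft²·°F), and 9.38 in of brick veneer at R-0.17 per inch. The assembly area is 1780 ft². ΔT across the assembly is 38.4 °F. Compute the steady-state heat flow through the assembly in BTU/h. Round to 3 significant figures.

0.495 × 1.19 = 0.589
0.452/4.68 = 0.09658
9.38 × 0.17 = 1.595
R_total = 19.8 + 0.589 + 0.09658 + 1.595 = 22.08 ft²·°F·h/BTU
Q = A·ΔT/R = 1780 × 38.4 / 22.08 = 3096 BTU/h

3100 BTU/h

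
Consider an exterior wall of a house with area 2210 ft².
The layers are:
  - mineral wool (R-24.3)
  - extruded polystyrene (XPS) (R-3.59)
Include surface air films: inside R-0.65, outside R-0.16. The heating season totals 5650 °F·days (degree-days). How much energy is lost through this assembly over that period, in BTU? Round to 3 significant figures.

10400000 BTU

R_total = 0.65 + 24.3 + 3.59 + 0.16 = 28.7 ft²·°F·h/BTU
E = A × HDD × 24 / R = 2210 × 5650 × 24 / 28.7 = 10440000 BTU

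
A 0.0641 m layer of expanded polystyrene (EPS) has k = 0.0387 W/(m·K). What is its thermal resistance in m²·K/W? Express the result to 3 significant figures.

R = L/k = 0.0641/0.0387 = 1.656 m²·K/W

1.66 m²·K/W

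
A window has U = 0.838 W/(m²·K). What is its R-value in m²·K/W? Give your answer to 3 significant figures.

1.19 m²·K/W

R = 1/U = 1/0.838 = 1.193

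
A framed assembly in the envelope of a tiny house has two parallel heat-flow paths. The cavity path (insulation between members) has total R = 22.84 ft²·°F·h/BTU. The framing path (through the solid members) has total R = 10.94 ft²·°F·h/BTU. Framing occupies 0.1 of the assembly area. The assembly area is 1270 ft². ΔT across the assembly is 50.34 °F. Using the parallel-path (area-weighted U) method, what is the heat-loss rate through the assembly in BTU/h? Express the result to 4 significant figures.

U_eff = 0.9/22.84 + 0.1/10.94 = 0.039405 + 0.0091408 = 0.048545
R_eff = 1/U_eff = 20.599 ft²·°F·h/BTU
Q = 1270 × 50.34 / 20.599 = 3103.6 BTU/h

3104 BTU/h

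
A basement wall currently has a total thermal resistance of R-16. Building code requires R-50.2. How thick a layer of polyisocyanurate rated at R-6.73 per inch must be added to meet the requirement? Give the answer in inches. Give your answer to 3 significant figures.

5.08 in

ΔR = 50.2 − 16 = 34.2 ft²·°F·h/BTU
L = ΔR / (R/in) = 34.2/6.73 = 5.082 in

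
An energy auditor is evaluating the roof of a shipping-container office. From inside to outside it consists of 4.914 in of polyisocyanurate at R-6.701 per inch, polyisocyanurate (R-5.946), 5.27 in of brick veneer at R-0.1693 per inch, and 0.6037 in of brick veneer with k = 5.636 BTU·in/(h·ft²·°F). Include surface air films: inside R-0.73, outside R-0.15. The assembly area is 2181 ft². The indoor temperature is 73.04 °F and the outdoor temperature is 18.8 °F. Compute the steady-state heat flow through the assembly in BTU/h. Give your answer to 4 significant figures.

4.914 × 6.701 = 32.929
5.27 × 0.1693 = 0.89221
0.6037/5.636 = 0.10711
R_total = 0.73 + 32.929 + 5.946 + 0.89221 + 0.10711 + 0.15 = 40.754 ft²·°F·h/BTU
Q = A·ΔT/R = 2181 × (73.04 − 18.8) / 40.754 = 2902.7 BTU/h

2903 BTU/h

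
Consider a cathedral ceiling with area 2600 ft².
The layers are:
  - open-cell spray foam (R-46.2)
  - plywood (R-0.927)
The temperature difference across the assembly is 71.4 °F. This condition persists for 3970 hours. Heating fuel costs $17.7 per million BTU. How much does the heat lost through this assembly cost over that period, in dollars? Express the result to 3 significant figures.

277 dollars

R_total = 46.2 + 0.927 = 47.13 ft²·°F·h/BTU
Q = 2600 × 71.4 / 47.13 = 3939 BTU/h
E = 3939 × 3970 = 15640000 BTU
Cost = 15640000/10⁶ × 17.7 = $276.8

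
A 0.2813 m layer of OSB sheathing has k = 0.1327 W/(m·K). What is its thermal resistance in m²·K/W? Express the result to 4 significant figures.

2.120 m²·K/W

R = L/k = 0.2813/0.1327 = 2.1198 m²·K/W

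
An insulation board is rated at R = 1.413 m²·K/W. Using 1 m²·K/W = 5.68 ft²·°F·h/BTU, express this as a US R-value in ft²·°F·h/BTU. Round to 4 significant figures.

8.026 ft²·°F·h/BTU

R_US = 1.413 × 5.68 = 8.0258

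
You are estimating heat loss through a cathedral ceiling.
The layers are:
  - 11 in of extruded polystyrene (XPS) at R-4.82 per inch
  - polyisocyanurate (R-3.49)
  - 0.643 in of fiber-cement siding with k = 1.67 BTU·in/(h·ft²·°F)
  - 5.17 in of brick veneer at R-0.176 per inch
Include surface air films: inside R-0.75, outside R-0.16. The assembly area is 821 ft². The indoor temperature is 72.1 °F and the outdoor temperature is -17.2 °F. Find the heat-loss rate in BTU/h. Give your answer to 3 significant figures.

1250 BTU/h

11 × 4.82 = 53.02
0.643/1.67 = 0.385
5.17 × 0.176 = 0.9099
R_total = 0.75 + 53.02 + 3.49 + 0.385 + 0.9099 + 0.16 = 58.71 ft²·°F·h/BTU
Q = A·ΔT/R = 821 × (72.1 − (-17.2)) / 58.71 = 1249 BTU/h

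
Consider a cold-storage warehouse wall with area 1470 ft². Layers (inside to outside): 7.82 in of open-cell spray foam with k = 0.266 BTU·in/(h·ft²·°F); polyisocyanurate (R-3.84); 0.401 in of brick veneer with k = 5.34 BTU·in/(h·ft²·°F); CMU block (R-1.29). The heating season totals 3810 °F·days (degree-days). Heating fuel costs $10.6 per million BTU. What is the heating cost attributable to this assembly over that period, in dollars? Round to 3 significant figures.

7.82/0.266 = 29.4
0.401/5.34 = 0.07509
R_total = 29.4 + 3.84 + 0.07509 + 1.29 = 34.6 ft²·°F·h/BTU
E = A × HDD × 24 / R = 1470 × 3810 × 24 / 34.6 = 3884000 BTU
Cost = 3884000/10⁶ × 10.6 = $41.18

41.2 dollars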